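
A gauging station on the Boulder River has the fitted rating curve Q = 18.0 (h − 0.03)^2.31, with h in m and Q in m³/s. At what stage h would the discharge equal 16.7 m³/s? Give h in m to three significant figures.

0.998 m

h − h₀ = (Q/C)^(1/b) = (16.7/18.0)^(1/2.31) = 0.9681 m
h = 0.03 + 0.9681 = 0.9981 m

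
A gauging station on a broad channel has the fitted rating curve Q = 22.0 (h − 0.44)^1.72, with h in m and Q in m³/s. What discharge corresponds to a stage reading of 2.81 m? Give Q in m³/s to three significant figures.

Q = 22.0 × (2.81 − 0.44)^1.72 = 22.0 × 2.37^1.72 = 97.05 m³/s

97.0 m³/s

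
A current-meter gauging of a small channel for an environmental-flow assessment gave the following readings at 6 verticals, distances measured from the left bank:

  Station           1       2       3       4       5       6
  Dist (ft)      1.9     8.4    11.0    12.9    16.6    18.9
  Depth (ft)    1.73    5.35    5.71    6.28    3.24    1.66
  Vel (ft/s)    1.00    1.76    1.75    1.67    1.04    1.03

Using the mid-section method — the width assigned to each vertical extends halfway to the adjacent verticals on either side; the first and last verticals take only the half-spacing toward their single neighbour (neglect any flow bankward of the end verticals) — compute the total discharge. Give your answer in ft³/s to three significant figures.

112 ft³/s

w_1 = (8.4 − 1.9)/2 = 3.25 ft; q_1 = 1.00 × 1.73 × 3.25 = 5.623 ft³/s
w_2 = (11.0 − 1.9)/2 = 4.55 ft; q_2 = 1.76 × 5.35 × 4.55 = 42.84 ft³/s
w_3 = (12.9 − 8.4)/2 = 2.25 ft; q_3 = 1.75 × 5.71 × 2.25 = 22.48 ft³/s
w_4 = (16.6 − 11.0)/2 = 2.8 ft; q_4 = 1.67 × 6.28 × 2.8 = 29.37 ft³/s
w_5 = (18.9 − 12.9)/2 = 3 ft; q_5 = 1.04 × 3.24 × 3 = 10.11 ft³/s
w_6 = (18.9 − 16.6)/2 = 1.15 ft; q_6 = 1.03 × 1.66 × 1.15 = 1.966 ft³/s
Q = Σ qᵢ = 112.4 ft³/s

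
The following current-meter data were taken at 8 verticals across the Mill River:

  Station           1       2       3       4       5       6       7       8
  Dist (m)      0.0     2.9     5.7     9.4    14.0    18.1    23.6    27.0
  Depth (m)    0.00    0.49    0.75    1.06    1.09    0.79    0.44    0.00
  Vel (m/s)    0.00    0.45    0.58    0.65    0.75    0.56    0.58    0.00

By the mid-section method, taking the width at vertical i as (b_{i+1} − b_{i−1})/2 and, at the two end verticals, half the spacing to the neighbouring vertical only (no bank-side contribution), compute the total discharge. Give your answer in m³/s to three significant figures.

11.7 m³/s

w_2 = (5.7 − 0.0)/2 = 2.85 m; q_2 = 0.45 × 0.49 × 2.85 = 0.6284 m³/s
w_3 = (9.4 − 2.9)/2 = 3.25 m; q_3 = 0.58 × 0.75 × 3.25 = 1.414 m³/s
w_4 = (14.0 − 5.7)/2 = 4.15 m; q_4 = 0.65 × 1.06 × 4.15 = 2.859 m³/s
w_5 = (18.1 − 9.4)/2 = 4.35 m; q_5 = 0.75 × 1.09 × 4.35 = 3.556 m³/s
w_6 = (23.6 − 14.0)/2 = 4.8 m; q_6 = 0.56 × 0.79 × 4.8 = 2.124 m³/s
w_7 = (27.0 − 18.1)/2 = 4.45 m; q_7 = 0.58 × 0.44 × 4.45 = 1.136 m³/s
Stations 1, 8 contribute zero (depth or velocity is 0).
Q = Σ qᵢ = 11.72 m³/s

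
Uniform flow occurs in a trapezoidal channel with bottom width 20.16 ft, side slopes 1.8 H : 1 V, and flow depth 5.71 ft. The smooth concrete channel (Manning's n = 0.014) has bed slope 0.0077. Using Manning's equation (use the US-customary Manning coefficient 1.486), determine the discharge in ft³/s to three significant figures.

4070 ft³/s

A = (b + z·y)·y = (20.16 + 1.8×5.71)×5.71 = 173.8 ft²
P = b + 2y√(1+z²) = 20.16 + 2×5.71×√(1+1.8²) = 43.68 ft
R = A/P = 173.8/43.68 = 3.979 ft
Q = (1.486/n)·A·R^(2/3)·S^(1/2) = (1.486/0.014) × 173.8 × 3.979^(2/3) × 0.0077^(1/2) = 4065 ft³/s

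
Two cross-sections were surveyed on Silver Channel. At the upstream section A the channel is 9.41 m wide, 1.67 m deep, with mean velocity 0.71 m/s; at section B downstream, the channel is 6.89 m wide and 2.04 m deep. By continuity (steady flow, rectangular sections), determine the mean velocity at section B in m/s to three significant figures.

Q = A₁V₁ = (9.41×1.67) × 0.71 = 11.16 m³/s
A₂ = 6.89 × 2.04 = 14.06 m²
V₂ = Q/A₂ = 11.16/14.06 = 0.7938 m/s

0.794 m/s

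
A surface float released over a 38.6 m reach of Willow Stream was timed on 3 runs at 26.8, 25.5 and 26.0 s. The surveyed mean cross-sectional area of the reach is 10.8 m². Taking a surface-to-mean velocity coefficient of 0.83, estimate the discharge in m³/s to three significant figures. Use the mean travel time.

t̄ = (26.8 + 25.5 + 26.0) / 3 = 26.1 s
v_surface = L / t̄ = 38.6 / 26.1 = 1.479 m/s
v_mean = 0.83 × 1.479 = 1.228 m/s
Q = A × v_mean = 10.8 × 1.228 = 13.26 m³/s

13.3 m³/s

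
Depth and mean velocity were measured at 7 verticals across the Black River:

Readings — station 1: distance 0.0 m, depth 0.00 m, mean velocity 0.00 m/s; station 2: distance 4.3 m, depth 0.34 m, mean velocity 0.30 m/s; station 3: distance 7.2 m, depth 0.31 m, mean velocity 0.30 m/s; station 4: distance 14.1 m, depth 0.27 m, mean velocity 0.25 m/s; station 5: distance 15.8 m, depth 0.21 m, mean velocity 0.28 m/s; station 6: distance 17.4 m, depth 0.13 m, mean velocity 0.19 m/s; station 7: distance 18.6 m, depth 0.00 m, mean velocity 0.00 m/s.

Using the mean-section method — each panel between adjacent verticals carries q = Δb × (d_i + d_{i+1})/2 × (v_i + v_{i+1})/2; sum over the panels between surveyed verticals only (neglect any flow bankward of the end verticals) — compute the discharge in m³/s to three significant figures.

1.12 m³/s

Panel 1-2: Δb = 4.3 m, d̄ = (0.00+0.34)/2 = 0.17, v̄ = (0.00+0.30)/2 = 0.15 → q = 4.3×0.17×0.15 = 0.1097 m³/s
Panel 2-3: Δb = 2.9 m, d̄ = (0.34+0.31)/2 = 0.325, v̄ = (0.30+0.30)/2 = 0.3 → q = 2.9×0.325×0.3 = 0.2828 m³/s
Panel 3-4: Δb = 6.9 m, d̄ = (0.31+0.27)/2 = 0.29, v̄ = (0.30+0.25)/2 = 0.275 → q = 6.9×0.29×0.275 = 0.5503 m³/s
Panel 4-5: Δb = 1.7 m, d̄ = (0.27+0.21)/2 = 0.24, v̄ = (0.25+0.28)/2 = 0.265 → q = 1.7×0.24×0.265 = 0.1081 m³/s
Panel 5-6: Δb = 1.6 m, d̄ = (0.21+0.13)/2 = 0.17, v̄ = (0.28+0.19)/2 = 0.235 → q = 1.6×0.17×0.235 = 0.06392 m³/s
Panel 6-7: Δb = 1.2 m, d̄ = (0.13+0.00)/2 = 0.065, v̄ = (0.19+0.00)/2 = 0.095 → q = 1.2×0.065×0.095 = 0.007410 m³/s
Q = Σ q = 1.122 m³/s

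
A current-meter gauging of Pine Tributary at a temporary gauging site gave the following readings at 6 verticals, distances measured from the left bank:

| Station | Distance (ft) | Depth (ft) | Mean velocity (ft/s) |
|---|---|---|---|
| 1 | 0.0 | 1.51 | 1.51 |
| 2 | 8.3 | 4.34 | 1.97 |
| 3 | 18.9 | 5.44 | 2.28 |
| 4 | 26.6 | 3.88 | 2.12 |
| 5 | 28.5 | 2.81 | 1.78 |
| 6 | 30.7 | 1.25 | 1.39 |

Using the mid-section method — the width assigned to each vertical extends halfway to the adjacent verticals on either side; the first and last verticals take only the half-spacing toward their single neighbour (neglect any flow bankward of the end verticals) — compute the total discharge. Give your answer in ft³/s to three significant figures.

255 ft³/s

w_1 = (8.3 − 0.0)/2 = 4.15 ft; q_1 = 1.51 × 1.51 × 4.15 = 9.462 ft³/s
w_2 = (18.9 − 0.0)/2 = 9.45 ft; q_2 = 1.97 × 4.34 × 9.45 = 80.80 ft³/s
w_3 = (26.6 − 8.3)/2 = 9.15 ft; q_3 = 2.28 × 5.44 × 9.15 = 113.5 ft³/s
w_4 = (28.5 − 18.9)/2 = 4.8 ft; q_4 = 2.12 × 3.88 × 4.8 = 39.48 ft³/s
w_5 = (30.7 − 26.6)/2 = 2.05 ft; q_5 = 1.78 × 2.81 × 2.05 = 10.25 ft³/s
w_6 = (30.7 − 28.5)/2 = 1.1 ft; q_6 = 1.39 × 1.25 × 1.1 = 1.911 ft³/s
Q = Σ qᵢ = 255.4 ft³/s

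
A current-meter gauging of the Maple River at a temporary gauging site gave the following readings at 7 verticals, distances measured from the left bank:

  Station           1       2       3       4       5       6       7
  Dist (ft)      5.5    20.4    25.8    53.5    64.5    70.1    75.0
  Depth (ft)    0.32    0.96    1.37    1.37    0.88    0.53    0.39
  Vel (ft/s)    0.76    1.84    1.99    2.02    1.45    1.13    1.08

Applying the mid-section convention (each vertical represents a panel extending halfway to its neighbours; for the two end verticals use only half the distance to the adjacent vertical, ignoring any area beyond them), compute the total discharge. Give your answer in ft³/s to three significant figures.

133 ft³/s

w_1 = (20.4 − 5.5)/2 = 7.45 ft; q_1 = 0.76 × 0.32 × 7.45 = 1.812 ft³/s
w_2 = (25.8 − 5.5)/2 = 10.15 ft; q_2 = 1.84 × 0.96 × 10.15 = 17.93 ft³/s
w_3 = (53.5 − 20.4)/2 = 16.55 ft; q_3 = 1.99 × 1.37 × 16.55 = 45.12 ft³/s
w_4 = (64.5 − 25.8)/2 = 19.35 ft; q_4 = 2.02 × 1.37 × 19.35 = 53.55 ft³/s
w_5 = (70.1 − 53.5)/2 = 8.3 ft; q_5 = 1.45 × 0.88 × 8.3 = 10.59 ft³/s
w_6 = (75.0 − 64.5)/2 = 5.25 ft; q_6 = 1.13 × 0.53 × 5.25 = 3.144 ft³/s
w_7 = (75.0 − 70.1)/2 = 2.45 ft; q_7 = 1.08 × 0.39 × 2.45 = 1.032 ft³/s
Q = Σ qᵢ = 133.2 ft³/s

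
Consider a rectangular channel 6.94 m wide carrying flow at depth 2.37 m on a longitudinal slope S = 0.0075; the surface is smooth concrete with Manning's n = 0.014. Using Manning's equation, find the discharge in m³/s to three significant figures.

128 m³/s

A = b·y = 6.94 × 2.37 = 16.45 m²
P = b + 2y = 6.94 + 2×2.37 = 11.68 m
R = A/P = 16.45/11.68 = 1.408 m
Q = (1/n)·A·R^(2/3)·S^(1/2) = (1/0.014) × 16.45 × 1.408^(2/3) × 0.0075^(1/2) = 127.8 m³/s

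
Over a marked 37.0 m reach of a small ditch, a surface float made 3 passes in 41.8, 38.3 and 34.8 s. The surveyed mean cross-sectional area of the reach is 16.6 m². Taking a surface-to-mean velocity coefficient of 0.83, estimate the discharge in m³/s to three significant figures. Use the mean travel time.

13.3 m³/s

t̄ = (41.8 + 38.3 + 34.8) / 3 = 38.3 s
v_surface = L / t̄ = 37.0 / 38.3 = 0.9661 m/s
v_mean = 0.83 × 0.9661 = 0.8018 m/s
Q = A × v_mean = 16.6 × 0.8018 = 13.31 m³/s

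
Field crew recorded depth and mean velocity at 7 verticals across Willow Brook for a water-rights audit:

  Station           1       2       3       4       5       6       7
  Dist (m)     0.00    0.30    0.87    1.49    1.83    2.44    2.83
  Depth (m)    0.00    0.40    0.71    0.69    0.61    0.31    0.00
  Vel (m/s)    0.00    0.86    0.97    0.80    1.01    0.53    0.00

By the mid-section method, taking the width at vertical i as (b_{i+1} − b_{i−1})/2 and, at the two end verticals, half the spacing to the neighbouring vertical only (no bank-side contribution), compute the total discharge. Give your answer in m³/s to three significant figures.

w_2 = (0.87 − 0.00)/2 = 0.435 m; q_2 = 0.86 × 0.40 × 0.435 = 0.1496 m³/s
w_3 = (1.49 − 0.30)/2 = 0.595 m; q_3 = 0.97 × 0.71 × 0.595 = 0.4098 m³/s
w_4 = (1.83 − 0.87)/2 = 0.48 m; q_4 = 0.80 × 0.69 × 0.48 = 0.2650 m³/s
w_5 = (2.44 − 1.49)/2 = 0.475 m; q_5 = 1.01 × 0.61 × 0.475 = 0.2926 m³/s
w_6 = (2.83 − 1.83)/2 = 0.5 m; q_6 = 0.53 × 0.31 × 0.5 = 0.08215 m³/s
Stations 1, 7 contribute zero (depth or velocity is 0).
Q = Σ qᵢ = 1.199 m³/s

1.20 m³/s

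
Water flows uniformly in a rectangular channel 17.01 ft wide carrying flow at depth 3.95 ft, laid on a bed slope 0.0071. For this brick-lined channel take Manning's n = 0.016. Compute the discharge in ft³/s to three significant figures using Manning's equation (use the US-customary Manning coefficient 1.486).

1020 ft³/s

A = b·y = 17.01 × 3.95 = 67.19 ft²
P = b + 2y = 17.01 + 2×3.95 = 24.91 ft
R = A/P = 67.19/24.91 = 2.697 ft
Q = (1.486/n)·A·R^(2/3)·S^(1/2) = (1.486/0.016) × 67.19 × 2.697^(2/3) × 0.0071^(1/2) = 1019 ft³/s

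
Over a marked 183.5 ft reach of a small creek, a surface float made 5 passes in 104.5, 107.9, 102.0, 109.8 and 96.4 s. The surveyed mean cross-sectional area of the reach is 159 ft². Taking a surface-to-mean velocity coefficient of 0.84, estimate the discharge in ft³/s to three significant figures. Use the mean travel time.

t̄ = (104.5 + 107.9 + 102.0 + 109.8 + 96.4) / 5 = 104.12 s
v_surface = L / t̄ = 183.5 / 104.12 = 1.762 ft/s
v_mean = 0.84 × 1.762 = 1.480 ft/s
Q = A × v_mean = 159 × 1.480 = 235.4 ft³/s

235 ft³/s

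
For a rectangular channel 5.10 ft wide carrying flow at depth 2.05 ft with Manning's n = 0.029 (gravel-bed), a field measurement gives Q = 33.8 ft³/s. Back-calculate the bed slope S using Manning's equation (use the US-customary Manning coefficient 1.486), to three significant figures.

A = b·y = 5.10 × 2.05 = 10.46 ft²
P = b + 2y = 5.10 + 2×2.05 = 9.200 ft
R = A/P = 10.46/9.200 = 1.136 ft
S = (Q·n / (1.486·A·R^(2/3)))² = (33.8×0.029 / (1.486×10.46×1.089))² = 0.003357

0.00336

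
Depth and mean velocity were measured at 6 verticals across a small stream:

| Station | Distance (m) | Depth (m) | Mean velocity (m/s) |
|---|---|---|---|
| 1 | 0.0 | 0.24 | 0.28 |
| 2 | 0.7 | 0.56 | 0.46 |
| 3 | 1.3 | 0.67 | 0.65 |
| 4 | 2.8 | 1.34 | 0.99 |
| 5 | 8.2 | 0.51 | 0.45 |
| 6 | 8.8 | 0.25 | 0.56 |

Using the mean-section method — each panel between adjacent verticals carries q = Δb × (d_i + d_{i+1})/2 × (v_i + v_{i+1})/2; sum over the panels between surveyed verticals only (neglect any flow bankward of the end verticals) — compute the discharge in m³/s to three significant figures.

5.26 m³/s

Panel 1-2: Δb = 0.7 m, d̄ = (0.24+0.56)/2 = 0.4, v̄ = (0.28+0.46)/2 = 0.37 → q = 0.7×0.4×0.37 = 0.1036 m³/s
Panel 2-3: Δb = 0.6 m, d̄ = (0.56+0.67)/2 = 0.615, v̄ = (0.46+0.65)/2 = 0.555 → q = 0.6×0.615×0.555 = 0.2048 m³/s
Panel 3-4: Δb = 1.5 m, d̄ = (0.67+1.34)/2 = 1.005, v̄ = (0.65+0.99)/2 = 0.82 → q = 1.5×1.005×0.82 = 1.236 m³/s
Panel 4-5: Δb = 5.4 m, d̄ = (1.34+0.51)/2 = 0.925, v̄ = (0.99+0.45)/2 = 0.72 → q = 5.4×0.925×0.72 = 3.596 m³/s
Panel 5-6: Δb = 0.6 m, d̄ = (0.51+0.25)/2 = 0.38, v̄ = (0.45+0.56)/2 = 0.505 → q = 0.6×0.38×0.505 = 0.1151 m³/s
Q = Σ q = 5.256 m³/s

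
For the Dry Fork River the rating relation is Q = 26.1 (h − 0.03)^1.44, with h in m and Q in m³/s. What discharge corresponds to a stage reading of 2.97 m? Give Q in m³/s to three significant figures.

123 m³/s

Q = 26.1 × (2.97 − 0.03)^1.44 = 26.1 × 2.94^1.44 = 123.3 m³/s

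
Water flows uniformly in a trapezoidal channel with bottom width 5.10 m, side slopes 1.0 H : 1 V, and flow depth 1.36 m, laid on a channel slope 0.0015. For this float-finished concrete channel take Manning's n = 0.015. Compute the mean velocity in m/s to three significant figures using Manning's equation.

A = (b + z·y)·y = (5.10 + 1.0×1.36)×1.36 = 8.786 m²
P = b + 2y√(1+z²) = 5.10 + 2×1.36×√(1+1.0²) = 8.947 m
R = A/P = 8.786/8.947 = 0.9820 m
Q = (1/n)·A·R^(2/3)·S^(1/2) = (1/0.015) × 8.786 × 0.9820^(2/3) × 0.0015^(1/2) = 22.41 m³/s
V = Q/A = 22.41/8.786 = 2.551 m/s

2.55 m/s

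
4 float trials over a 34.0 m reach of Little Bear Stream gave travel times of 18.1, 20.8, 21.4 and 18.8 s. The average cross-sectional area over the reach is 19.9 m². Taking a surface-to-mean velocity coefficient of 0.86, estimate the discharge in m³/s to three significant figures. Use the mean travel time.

29.4 m³/s

t̄ = (18.1 + 20.8 + 21.4 + 18.8) / 4 = 19.775 s
v_surface = L / t̄ = 34.0 / 19.775 = 1.719 m/s
v_mean = 0.86 × 1.719 = 1.479 m/s
Q = A × v_mean = 19.9 × 1.479 = 29.42 m³/s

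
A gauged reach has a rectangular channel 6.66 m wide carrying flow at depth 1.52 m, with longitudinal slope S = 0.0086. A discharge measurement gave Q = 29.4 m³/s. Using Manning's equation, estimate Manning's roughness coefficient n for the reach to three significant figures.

A = b·y = 6.66 × 1.52 = 10.12 m²
P = b + 2y = 6.66 + 2×1.52 = 9.700 m
R = A/P = 10.12/9.700 = 1.044 m
n = (1/Q)·A·R^(2/3)·S^(1/2) = (1/29.4) × 10.12 × 1.029 × 0.09274 = 0.03285

0.0329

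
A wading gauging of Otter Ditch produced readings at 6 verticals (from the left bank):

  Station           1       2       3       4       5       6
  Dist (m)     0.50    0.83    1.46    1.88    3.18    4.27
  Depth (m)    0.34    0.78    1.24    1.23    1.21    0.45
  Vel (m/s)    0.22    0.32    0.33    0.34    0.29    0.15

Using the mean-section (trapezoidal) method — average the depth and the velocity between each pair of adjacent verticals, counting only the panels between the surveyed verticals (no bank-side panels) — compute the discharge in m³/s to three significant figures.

Panel 1-2: Δb = 0.33 m, d̄ = (0.34+0.78)/2 = 0.56, v̄ = (0.22+0.32)/2 = 0.27 → q = 0.33×0.56×0.27 = 0.04990 m³/s
Panel 2-3: Δb = 0.63 m, d̄ = (0.78+1.24)/2 = 1.01, v̄ = (0.32+0.33)/2 = 0.325 → q = 0.63×1.01×0.325 = 0.2068 m³/s
Panel 3-4: Δb = 0.42 m, d̄ = (1.24+1.23)/2 = 1.235, v̄ = (0.33+0.34)/2 = 0.335 → q = 0.42×1.235×0.335 = 0.1738 m³/s
Panel 4-5: Δb = 1.3 m, d̄ = (1.23+1.21)/2 = 1.22, v̄ = (0.34+0.29)/2 = 0.315 → q = 1.3×1.22×0.315 = 0.4996 m³/s
Panel 5-6: Δb = 1.09 m, d̄ = (1.21+0.45)/2 = 0.83, v̄ = (0.29+0.15)/2 = 0.22 → q = 1.09×0.83×0.22 = 0.1990 m³/s
Q = Σ q = 1.129 m³/s

1.13 m³/s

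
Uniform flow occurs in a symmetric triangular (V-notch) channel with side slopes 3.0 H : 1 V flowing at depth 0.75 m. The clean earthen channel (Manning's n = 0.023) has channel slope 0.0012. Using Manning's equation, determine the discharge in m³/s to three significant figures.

1.28 m³/s

A = z·y² = 3.0×0.75² = 1.688 m²
P = 2y√(1+z²) = 2×0.75×√(1+3.0²) = 4.743 m
R = A/P = 1.688/4.743 = 0.3558 m
Q = (1/n)·A·R^(2/3)·S^(1/2) = (1/0.023) × 1.688 × 0.3558^(2/3) × 0.0012^(1/2) = 1.276 m³/s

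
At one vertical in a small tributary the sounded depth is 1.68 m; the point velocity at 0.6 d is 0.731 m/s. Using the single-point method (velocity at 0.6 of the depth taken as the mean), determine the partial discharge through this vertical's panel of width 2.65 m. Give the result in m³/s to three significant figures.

3.25 m³/s

v̄ = v₀.₆ = 0.731 m/s
q = v̄ × d × w = 0.7310 × 1.68 × 2.65 = 3.254 m³/s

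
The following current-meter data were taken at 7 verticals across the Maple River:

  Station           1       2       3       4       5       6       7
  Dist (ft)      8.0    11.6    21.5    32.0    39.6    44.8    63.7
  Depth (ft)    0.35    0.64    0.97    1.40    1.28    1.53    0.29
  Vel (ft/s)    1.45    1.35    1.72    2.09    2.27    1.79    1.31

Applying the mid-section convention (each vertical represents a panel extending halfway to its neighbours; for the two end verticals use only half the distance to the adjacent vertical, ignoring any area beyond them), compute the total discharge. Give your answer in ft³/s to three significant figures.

105 ft³/s

w_1 = (11.6 − 8.0)/2 = 1.8 ft; q_1 = 1.45 × 0.35 × 1.8 = 0.9135 ft³/s
w_2 = (21.5 − 8.0)/2 = 6.75 ft; q_2 = 1.35 × 0.64 × 6.75 = 5.832 ft³/s
w_3 = (32.0 − 11.6)/2 = 10.2 ft; q_3 = 1.72 × 0.97 × 10.2 = 17.02 ft³/s
w_4 = (39.6 − 21.5)/2 = 9.05 ft; q_4 = 2.09 × 1.40 × 9.05 = 26.48 ft³/s
w_5 = (44.8 − 32.0)/2 = 6.4 ft; q_5 = 2.27 × 1.28 × 6.4 = 18.60 ft³/s
w_6 = (63.7 − 39.6)/2 = 12.05 ft; q_6 = 1.79 × 1.53 × 12.05 = 33.00 ft³/s
w_7 = (63.7 − 44.8)/2 = 9.45 ft; q_7 = 1.31 × 0.29 × 9.45 = 3.590 ft³/s
Q = Σ qᵢ = 105.4 ft³/s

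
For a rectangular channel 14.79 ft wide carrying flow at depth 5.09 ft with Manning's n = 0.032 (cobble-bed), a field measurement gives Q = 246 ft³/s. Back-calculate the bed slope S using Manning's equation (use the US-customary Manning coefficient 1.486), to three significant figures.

A = b·y = 14.79 × 5.09 = 75.28 ft²
P = b + 2y = 14.79 + 2×5.09 = 24.97 ft
R = A/P = 75.28/24.97 = 3.015 ft
S = (Q·n / (1.486·A·R^(2/3)))² = (246×0.032 / (1.486×75.28×2.087))² = 0.001137

0.00114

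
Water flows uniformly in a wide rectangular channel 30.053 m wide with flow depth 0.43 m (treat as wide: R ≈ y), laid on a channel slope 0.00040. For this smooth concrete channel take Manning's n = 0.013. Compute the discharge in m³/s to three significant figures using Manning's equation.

A = b·y = 30.053 × 0.43 = 12.92 m²
Wide channel: R ≈ y = 0.43 m
Q = (1/n)·A·R^(2/3)·S^(1/2) = (1/0.013) × 12.92 × 0.4300^(2/3) × 0.00040^(1/2) = 11.33 m³/s

11.3 m³/s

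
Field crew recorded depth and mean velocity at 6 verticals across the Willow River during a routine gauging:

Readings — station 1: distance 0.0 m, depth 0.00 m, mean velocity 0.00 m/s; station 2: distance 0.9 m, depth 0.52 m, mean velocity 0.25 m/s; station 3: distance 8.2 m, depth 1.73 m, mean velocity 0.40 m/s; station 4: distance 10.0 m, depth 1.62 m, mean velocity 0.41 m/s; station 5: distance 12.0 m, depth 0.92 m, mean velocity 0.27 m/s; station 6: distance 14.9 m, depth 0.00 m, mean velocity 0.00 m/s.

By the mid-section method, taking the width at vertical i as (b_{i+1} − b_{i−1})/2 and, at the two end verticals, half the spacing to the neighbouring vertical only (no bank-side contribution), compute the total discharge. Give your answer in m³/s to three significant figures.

w_2 = (8.2 − 0.0)/2 = 4.1 m; q_2 = 0.25 × 0.52 × 4.1 = 0.5330 m³/s
w_3 = (10.0 − 0.9)/2 = 4.55 m; q_3 = 0.40 × 1.73 × 4.55 = 3.149 m³/s
w_4 = (12.0 − 8.2)/2 = 1.9 m; q_4 = 0.41 × 1.62 × 1.9 = 1.262 m³/s
w_5 = (14.9 − 10.0)/2 = 2.45 m; q_5 = 0.27 × 0.92 × 2.45 = 0.6086 m³/s
Stations 1, 6 contribute zero (depth or velocity is 0).
Q = Σ qᵢ = 5.552 m³/s

5.55 m³/s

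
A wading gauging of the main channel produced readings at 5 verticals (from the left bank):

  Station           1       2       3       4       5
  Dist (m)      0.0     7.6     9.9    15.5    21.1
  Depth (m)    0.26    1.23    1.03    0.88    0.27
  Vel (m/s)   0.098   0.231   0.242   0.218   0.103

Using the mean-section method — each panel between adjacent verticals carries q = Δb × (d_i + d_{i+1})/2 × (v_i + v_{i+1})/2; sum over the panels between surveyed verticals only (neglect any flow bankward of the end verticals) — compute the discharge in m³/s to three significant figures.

Panel 1-2: Δb = 7.6 m, d̄ = (0.26+1.23)/2 = 0.745, v̄ = (0.098+0.231)/2 = 0.1645 → q = 7.6×0.745×0.1645 = 0.9314 m³/s
Panel 2-3: Δb = 2.3 m, d̄ = (1.23+1.03)/2 = 1.13, v̄ = (0.231+0.242)/2 = 0.2365 → q = 2.3×1.13×0.2365 = 0.6147 m³/s
Panel 3-4: Δb = 5.6 m, d̄ = (1.03+0.88)/2 = 0.955, v̄ = (0.242+0.218)/2 = 0.23 → q = 5.6×0.955×0.23 = 1.230 m³/s
Panel 4-5: Δb = 5.6 m, d̄ = (0.88+0.27)/2 = 0.575, v̄ = (0.218+0.103)/2 = 0.1605 → q = 5.6×0.575×0.1605 = 0.5168 m³/s
Q = Σ q = 3.293 m³/s

3.29 m³/s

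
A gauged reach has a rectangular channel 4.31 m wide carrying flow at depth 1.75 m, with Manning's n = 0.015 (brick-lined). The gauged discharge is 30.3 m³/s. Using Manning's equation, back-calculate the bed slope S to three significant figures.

0.00380

A = b·y = 4.31 × 1.75 = 7.543 m²
P = b + 2y = 4.31 + 2×1.75 = 7.810 m
R = A/P = 7.543/7.810 = 0.9657 m
S = (Q·n / (1·A·R^(2/3)))² = (30.3×0.015 / (1×7.543×0.9770))² = 0.003804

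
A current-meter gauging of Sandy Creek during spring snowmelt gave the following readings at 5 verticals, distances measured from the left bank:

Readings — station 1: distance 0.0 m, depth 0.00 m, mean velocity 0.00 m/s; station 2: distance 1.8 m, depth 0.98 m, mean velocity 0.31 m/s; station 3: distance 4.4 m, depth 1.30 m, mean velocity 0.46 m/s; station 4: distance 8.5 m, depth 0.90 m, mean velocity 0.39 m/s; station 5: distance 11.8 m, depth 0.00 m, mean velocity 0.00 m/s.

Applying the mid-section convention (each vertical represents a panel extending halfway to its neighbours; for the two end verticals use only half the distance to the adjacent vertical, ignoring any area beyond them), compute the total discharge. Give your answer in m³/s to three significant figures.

3.97 m³/s

w_2 = (4.4 − 0.0)/2 = 2.2 m; q_2 = 0.31 × 0.98 × 2.2 = 0.6684 m³/s
w_3 = (8.5 − 1.8)/2 = 3.35 m; q_3 = 0.46 × 1.30 × 3.35 = 2.003 m³/s
w_4 = (11.8 − 4.4)/2 = 3.7 m; q_4 = 0.39 × 0.90 × 3.7 = 1.299 m³/s
Stations 1, 5 contribute zero (depth or velocity is 0).
Q = Σ qᵢ = 3.970 m³/s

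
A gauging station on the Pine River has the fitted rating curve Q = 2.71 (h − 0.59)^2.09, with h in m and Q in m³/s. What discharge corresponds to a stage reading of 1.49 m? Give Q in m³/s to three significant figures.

2.17 m³/s

Q = 2.71 × (1.49 − 0.59)^2.09 = 2.71 × 0.9^2.09 = 2.174 m³/s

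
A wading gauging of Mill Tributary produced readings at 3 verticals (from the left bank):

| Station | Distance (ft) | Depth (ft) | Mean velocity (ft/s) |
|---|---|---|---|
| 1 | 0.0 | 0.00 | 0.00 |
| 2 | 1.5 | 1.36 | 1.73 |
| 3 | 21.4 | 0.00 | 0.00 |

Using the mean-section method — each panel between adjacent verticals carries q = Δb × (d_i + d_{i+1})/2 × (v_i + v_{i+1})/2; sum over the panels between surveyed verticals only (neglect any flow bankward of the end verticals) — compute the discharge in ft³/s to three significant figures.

12.6 ft³/s

Panel 1-2: Δb = 1.5 ft, d̄ = (0.00+1.36)/2 = 0.68, v̄ = (0.00+1.73)/2 = 0.865 → q = 1.5×0.68×0.865 = 0.8823 ft³/s
Panel 2-3: Δb = 19.9 ft, d̄ = (1.36+0.00)/2 = 0.68, v̄ = (1.73+0.00)/2 = 0.865 → q = 19.9×0.68×0.865 = 11.71 ft³/s
Q = Σ q = 12.59 ft³/s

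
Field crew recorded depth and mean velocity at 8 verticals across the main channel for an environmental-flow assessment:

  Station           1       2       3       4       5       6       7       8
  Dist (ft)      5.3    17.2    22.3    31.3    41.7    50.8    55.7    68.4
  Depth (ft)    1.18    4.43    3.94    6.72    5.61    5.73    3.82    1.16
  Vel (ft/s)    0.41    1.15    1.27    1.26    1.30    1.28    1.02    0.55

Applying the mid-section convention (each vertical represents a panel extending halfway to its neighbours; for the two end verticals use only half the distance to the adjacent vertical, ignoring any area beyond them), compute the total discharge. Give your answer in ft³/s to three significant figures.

324 ft³/s

w_1 = (17.2 − 5.3)/2 = 5.95 ft; q_1 = 0.41 × 1.18 × 5.95 = 2.879 ft³/s
w_2 = (22.3 − 5.3)/2 = 8.5 ft; q_2 = 1.15 × 4.43 × 8.5 = 43.30 ft³/s
w_3 = (31.3 − 17.2)/2 = 7.05 ft; q_3 = 1.27 × 3.94 × 7.05 = 35.28 ft³/s
w_4 = (41.7 − 22.3)/2 = 9.7 ft; q_4 = 1.26 × 6.72 × 9.7 = 82.13 ft³/s
w_5 = (50.8 − 31.3)/2 = 9.75 ft; q_5 = 1.30 × 5.61 × 9.75 = 71.11 ft³/s
w_6 = (55.7 − 41.7)/2 = 7 ft; q_6 = 1.28 × 5.73 × 7 = 51.34 ft³/s
w_7 = (68.4 − 50.8)/2 = 8.8 ft; q_7 = 1.02 × 3.82 × 8.8 = 34.29 ft³/s
w_8 = (68.4 − 55.7)/2 = 6.35 ft; q_8 = 0.55 × 1.16 × 6.35 = 4.051 ft³/s
Q = Σ qᵢ = 324.4 ft³/s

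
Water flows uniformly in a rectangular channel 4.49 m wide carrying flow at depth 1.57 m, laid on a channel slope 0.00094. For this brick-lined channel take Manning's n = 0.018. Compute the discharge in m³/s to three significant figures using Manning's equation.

A = b·y = 4.49 × 1.57 = 7.049 m²
P = b + 2y = 4.49 + 2×1.57 = 7.630 m
R = A/P = 7.049/7.630 = 0.9239 m
Q = (1/n)·A·R^(2/3)·S^(1/2) = (1/0.018) × 7.049 × 0.9239^(2/3) × 0.00094^(1/2) = 11.39 m³/s

11.4 m³/s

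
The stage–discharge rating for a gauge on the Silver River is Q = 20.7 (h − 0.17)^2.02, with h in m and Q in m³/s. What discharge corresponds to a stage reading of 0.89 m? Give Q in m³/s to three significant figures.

10.7 m³/s

Q = 20.7 × (0.89 − 0.17)^2.02 = 20.7 × 0.72^2.02 = 10.66 m³/s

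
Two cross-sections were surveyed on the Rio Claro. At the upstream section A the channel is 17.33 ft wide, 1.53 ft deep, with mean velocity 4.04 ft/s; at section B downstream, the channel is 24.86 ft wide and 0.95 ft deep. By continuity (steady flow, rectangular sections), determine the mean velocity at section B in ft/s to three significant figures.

Q = A₁V₁ = (17.33×1.53) × 4.04 = 107.1 ft³/s
A₂ = 24.86 × 0.95 = 23.62 ft²
V₂ = Q/A₂ = 107.1/23.62 = 4.536 ft/s

4.54 ft/s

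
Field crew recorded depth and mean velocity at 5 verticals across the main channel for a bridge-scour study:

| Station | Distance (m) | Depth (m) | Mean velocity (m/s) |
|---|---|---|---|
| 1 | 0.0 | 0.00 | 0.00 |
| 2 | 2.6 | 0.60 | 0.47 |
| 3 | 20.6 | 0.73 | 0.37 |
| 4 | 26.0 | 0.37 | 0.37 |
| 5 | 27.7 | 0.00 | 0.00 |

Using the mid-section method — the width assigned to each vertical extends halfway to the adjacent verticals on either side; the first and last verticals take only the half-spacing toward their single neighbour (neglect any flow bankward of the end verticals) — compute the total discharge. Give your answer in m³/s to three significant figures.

6.55 m³/s

w_2 = (20.6 − 0.0)/2 = 10.3 m; q_2 = 0.47 × 0.60 × 10.3 = 2.905 m³/s
w_3 = (26.0 − 2.6)/2 = 11.7 m; q_3 = 0.37 × 0.73 × 11.7 = 3.160 m³/s
w_4 = (27.7 − 20.6)/2 = 3.55 m; q_4 = 0.37 × 0.37 × 3.55 = 0.4860 m³/s
Stations 1, 5 contribute zero (depth or velocity is 0).
Q = Σ qᵢ = 6.551 m³/s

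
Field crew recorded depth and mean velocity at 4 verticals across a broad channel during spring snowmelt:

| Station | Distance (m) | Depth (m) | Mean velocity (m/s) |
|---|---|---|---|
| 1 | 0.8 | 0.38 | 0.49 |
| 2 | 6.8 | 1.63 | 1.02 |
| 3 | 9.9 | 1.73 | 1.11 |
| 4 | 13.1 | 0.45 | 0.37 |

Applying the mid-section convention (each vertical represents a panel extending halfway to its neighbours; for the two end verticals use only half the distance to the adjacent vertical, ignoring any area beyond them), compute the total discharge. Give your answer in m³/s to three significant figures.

w_1 = (6.8 − 0.8)/2 = 3 m; q_1 = 0.49 × 0.38 × 3 = 0.5586 m³/s
w_2 = (9.9 − 0.8)/2 = 4.55 m; q_2 = 1.02 × 1.63 × 4.55 = 7.565 m³/s
w_3 = (13.1 − 6.8)/2 = 3.15 m; q_3 = 1.11 × 1.73 × 3.15 = 6.049 m³/s
w_4 = (13.1 − 9.9)/2 = 1.6 m; q_4 = 0.37 × 0.45 × 1.6 = 0.2664 m³/s
Q = Σ qᵢ = 14.44 m³/s

14.4 m³/s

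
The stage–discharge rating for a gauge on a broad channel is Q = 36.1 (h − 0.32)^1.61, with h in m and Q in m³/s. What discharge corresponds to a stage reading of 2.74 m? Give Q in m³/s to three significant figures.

150 m³/s

Q = 36.1 × (2.74 − 0.32)^1.61 = 36.1 × 2.42^1.61 = 149.8 m³/s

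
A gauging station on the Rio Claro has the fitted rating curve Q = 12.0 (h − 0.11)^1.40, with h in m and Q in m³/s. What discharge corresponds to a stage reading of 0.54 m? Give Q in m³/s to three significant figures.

Q = 12.0 × (0.54 − 0.11)^1.40 = 12.0 × 0.43^1.40 = 3.682 m³/s

3.68 m³/s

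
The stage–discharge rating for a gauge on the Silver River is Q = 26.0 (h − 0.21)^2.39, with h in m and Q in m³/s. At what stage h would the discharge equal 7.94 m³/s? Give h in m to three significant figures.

h − h₀ = (Q/C)^(1/b) = (7.94/26.0)^(1/2.39) = 0.6088 m
h = 0.21 + 0.6088 = 0.8188 m

0.819 m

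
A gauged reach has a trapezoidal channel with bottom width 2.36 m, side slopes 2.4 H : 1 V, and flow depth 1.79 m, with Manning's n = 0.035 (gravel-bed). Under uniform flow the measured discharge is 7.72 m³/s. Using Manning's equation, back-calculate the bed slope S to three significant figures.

0.000500

A = (b + z·y)·y = (2.36 + 2.4×1.79)×1.79 = 11.91 m²
P = b + 2y√(1+z²) = 2.36 + 2×1.79×√(1+2.4²) = 11.67 m
R = A/P = 11.91/11.67 = 1.021 m
S = (Q·n / (1·A·R^(2/3)))² = (7.72×0.035 / (1×11.91×1.014))² = 0.0005002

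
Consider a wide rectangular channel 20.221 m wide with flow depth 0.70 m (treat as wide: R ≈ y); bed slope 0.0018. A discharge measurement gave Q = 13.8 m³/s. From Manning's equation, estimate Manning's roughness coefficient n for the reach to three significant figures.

A = b·y = 20.221 × 0.70 = 14.15 m²
Wide channel: R ≈ y = 0.70 m
n = (1/Q)·A·R^(2/3)·S^(1/2) = (1/13.8) × 14.15 × 0.7884 × 0.04243 = 0.03431

0.0343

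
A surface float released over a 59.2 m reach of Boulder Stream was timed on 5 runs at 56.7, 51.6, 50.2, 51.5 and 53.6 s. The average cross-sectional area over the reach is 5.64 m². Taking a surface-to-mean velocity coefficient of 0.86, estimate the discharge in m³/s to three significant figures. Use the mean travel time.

t̄ = (56.7 + 51.6 + 50.2 + 51.5 + 53.6) / 5 = 52.72 s
v_surface = L / t̄ = 59.2 / 52.72 = 1.123 m/s
v_mean = 0.86 × 1.123 = 0.9657 m/s
Q = A × v_mean = 5.64 × 0.9657 = 5.447 m³/s

5.45 m³/s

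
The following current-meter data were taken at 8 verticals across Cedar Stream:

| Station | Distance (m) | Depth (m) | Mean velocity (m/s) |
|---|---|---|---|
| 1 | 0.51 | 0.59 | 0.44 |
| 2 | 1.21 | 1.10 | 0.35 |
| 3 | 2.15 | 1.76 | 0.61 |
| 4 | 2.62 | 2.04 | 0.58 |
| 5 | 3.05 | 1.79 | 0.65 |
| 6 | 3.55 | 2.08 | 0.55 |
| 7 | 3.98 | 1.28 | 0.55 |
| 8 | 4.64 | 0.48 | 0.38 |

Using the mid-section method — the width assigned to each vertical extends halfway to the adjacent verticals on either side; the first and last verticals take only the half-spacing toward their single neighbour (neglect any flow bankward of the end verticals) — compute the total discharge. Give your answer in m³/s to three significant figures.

3.21 m³/s

w_1 = (1.21 − 0.51)/2 = 0.35 m; q_1 = 0.44 × 0.59 × 0.35 = 0.09086 m³/s
w_2 = (2.15 − 0.51)/2 = 0.82 m; q_2 = 0.35 × 1.10 × 0.82 = 0.3157 m³/s
w_3 = (2.62 − 1.21)/2 = 0.705 m; q_3 = 0.61 × 1.76 × 0.705 = 0.7569 m³/s
w_4 = (3.05 − 2.15)/2 = 0.45 m; q_4 = 0.58 × 2.04 × 0.45 = 0.5324 m³/s
w_5 = (3.55 − 2.62)/2 = 0.465 m; q_5 = 0.65 × 1.79 × 0.465 = 0.5410 m³/s
w_6 = (3.98 − 3.05)/2 = 0.465 m; q_6 = 0.55 × 2.08 × 0.465 = 0.5320 m³/s
w_7 = (4.64 − 3.55)/2 = 0.545 m; q_7 = 0.55 × 1.28 × 0.545 = 0.3837 m³/s
w_8 = (4.64 − 3.98)/2 = 0.33 m; q_8 = 0.38 × 0.48 × 0.33 = 0.06019 m³/s
Q = Σ qᵢ = 3.213 m³/s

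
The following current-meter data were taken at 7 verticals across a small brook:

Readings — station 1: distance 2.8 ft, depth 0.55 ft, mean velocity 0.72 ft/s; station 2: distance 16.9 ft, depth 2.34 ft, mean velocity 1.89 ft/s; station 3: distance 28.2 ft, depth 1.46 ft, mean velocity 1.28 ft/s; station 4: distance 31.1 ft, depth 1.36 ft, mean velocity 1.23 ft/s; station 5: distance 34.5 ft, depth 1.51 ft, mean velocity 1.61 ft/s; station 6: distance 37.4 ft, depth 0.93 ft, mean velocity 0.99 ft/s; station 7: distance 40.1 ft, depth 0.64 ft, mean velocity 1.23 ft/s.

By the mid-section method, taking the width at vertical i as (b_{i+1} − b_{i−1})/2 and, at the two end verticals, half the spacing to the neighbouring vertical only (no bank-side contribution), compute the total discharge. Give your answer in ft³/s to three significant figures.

88.8 ft³/s

w_1 = (16.9 − 2.8)/2 = 7.05 ft; q_1 = 0.72 × 0.55 × 7.05 = 2.792 ft³/s
w_2 = (28.2 − 2.8)/2 = 12.7 ft; q_2 = 1.89 × 2.34 × 12.7 = 56.17 ft³/s
w_3 = (31.1 − 16.9)/2 = 7.1 ft; q_3 = 1.28 × 1.46 × 7.1 = 13.27 ft³/s
w_4 = (34.5 − 28.2)/2 = 3.15 ft; q_4 = 1.23 × 1.36 × 3.15 = 5.269 ft³/s
w_5 = (37.4 − 31.1)/2 = 3.15 ft; q_5 = 1.61 × 1.51 × 3.15 = 7.658 ft³/s
w_6 = (40.1 − 34.5)/2 = 2.8 ft; q_6 = 0.99 × 0.93 × 2.8 = 2.578 ft³/s
w_7 = (40.1 − 37.4)/2 = 1.35 ft; q_7 = 1.23 × 0.64 × 1.35 = 1.063 ft³/s
Q = Σ qᵢ = 88.80 ft³/s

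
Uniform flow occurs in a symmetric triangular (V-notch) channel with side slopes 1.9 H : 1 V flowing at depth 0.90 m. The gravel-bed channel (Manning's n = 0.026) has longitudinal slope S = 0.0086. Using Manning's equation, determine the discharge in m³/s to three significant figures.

A = z·y² = 1.9×0.90² = 1.539 m²
P = 2y√(1+z²) = 2×0.90×√(1+1.9²) = 3.865 m
R = A/P = 1.539/3.865 = 0.3982 m
Q = (1/n)·A·R^(2/3)·S^(1/2) = (1/0.026) × 1.539 × 0.3982^(2/3) × 0.0086^(1/2) = 2.971 m³/s

2.97 m³/s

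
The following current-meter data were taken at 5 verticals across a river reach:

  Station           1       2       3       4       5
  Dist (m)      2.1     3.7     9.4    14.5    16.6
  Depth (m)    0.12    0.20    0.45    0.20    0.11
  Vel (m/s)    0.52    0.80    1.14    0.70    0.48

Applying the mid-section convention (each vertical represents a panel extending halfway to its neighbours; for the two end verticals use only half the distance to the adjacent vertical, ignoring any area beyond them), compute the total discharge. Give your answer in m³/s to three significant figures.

w_1 = (3.7 − 2.1)/2 = 0.8 m; q_1 = 0.52 × 0.12 × 0.8 = 0.04992 m³/s
w_2 = (9.4 − 2.1)/2 = 3.65 m; q_2 = 0.80 × 0.20 × 3.65 = 0.5840 m³/s
w_3 = (14.5 − 3.7)/2 = 5.4 m; q_3 = 1.14 × 0.45 × 5.4 = 2.770 m³/s
w_4 = (16.6 − 9.4)/2 = 3.6 m; q_4 = 0.70 × 0.20 × 3.6 = 0.5040 m³/s
w_5 = (16.6 − 14.5)/2 = 1.05 m; q_5 = 0.48 × 0.11 × 1.05 = 0.05544 m³/s
Q = Σ qᵢ = 3.964 m³/s

3.96 m³/s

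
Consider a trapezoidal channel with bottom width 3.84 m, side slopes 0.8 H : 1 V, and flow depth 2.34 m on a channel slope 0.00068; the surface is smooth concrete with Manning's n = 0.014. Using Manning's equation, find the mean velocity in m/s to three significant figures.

2.29 m/s

A = (b + z·y)·y = (3.84 + 0.8×2.34)×2.34 = 13.37 m²
P = b + 2y√(1+z²) = 3.84 + 2×2.34×√(1+0.8²) = 9.833 m
R = A/P = 13.37/9.833 = 1.359 m
Q = (1/n)·A·R^(2/3)·S^(1/2) = (1/0.014) × 13.37 × 1.359^(2/3) × 0.00068^(1/2) = 30.55 m³/s
V = Q/A = 30.55/13.37 = 2.286 m/s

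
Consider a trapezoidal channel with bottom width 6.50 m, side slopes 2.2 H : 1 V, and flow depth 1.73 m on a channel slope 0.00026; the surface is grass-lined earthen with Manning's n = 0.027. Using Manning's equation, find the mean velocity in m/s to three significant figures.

0.674 m/s

A = (b + z·y)·y = (6.50 + 2.2×1.73)×1.73 = 17.83 m²
P = b + 2y√(1+z²) = 6.50 + 2×1.73×√(1+2.2²) = 14.86 m
R = A/P = 17.83/14.86 = 1.200 m
Q = (1/n)·A·R^(2/3)·S^(1/2) = (1/0.027) × 17.83 × 1.200^(2/3) × 0.00026^(1/2) = 12.02 m³/s
V = Q/A = 12.02/17.83 = 0.6743 m/s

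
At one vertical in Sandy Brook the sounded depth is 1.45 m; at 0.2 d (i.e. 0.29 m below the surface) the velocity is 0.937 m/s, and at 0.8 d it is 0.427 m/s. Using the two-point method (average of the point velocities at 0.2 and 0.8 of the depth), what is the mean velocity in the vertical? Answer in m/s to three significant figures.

v̄ = (0.937 + 0.427) / 2 = 0.6820 m/s

0.682 m/s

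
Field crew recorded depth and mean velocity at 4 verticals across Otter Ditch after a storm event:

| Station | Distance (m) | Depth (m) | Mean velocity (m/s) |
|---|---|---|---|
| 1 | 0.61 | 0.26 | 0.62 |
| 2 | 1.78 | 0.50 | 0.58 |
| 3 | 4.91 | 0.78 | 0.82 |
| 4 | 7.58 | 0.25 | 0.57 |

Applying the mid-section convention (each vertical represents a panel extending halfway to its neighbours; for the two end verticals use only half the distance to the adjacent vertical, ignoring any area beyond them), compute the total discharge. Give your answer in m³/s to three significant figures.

2.76 m³/s

w_1 = (1.78 − 0.61)/2 = 0.585 m; q_1 = 0.62 × 0.26 × 0.585 = 0.09430 m³/s
w_2 = (4.91 − 0.61)/2 = 2.15 m; q_2 = 0.58 × 0.50 × 2.15 = 0.6235 m³/s
w_3 = (7.58 − 1.78)/2 = 2.9 m; q_3 = 0.82 × 0.78 × 2.9 = 1.855 m³/s
w_4 = (7.58 − 4.91)/2 = 1.335 m; q_4 = 0.57 × 0.25 × 1.335 = 0.1902 m³/s
Q = Σ qᵢ = 2.763 m³/s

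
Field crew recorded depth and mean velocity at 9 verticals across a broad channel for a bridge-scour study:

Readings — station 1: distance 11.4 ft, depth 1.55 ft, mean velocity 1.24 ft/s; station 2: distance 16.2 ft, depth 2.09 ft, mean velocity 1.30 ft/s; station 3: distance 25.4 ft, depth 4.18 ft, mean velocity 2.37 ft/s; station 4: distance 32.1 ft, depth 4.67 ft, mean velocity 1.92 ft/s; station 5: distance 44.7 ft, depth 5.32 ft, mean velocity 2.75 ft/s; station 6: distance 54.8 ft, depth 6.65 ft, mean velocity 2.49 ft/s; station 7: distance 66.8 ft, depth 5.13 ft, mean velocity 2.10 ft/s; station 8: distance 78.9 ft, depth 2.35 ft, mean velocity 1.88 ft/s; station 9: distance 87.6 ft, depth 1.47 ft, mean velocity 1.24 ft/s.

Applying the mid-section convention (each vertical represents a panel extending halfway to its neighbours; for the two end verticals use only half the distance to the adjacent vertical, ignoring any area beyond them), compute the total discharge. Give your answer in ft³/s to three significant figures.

w_1 = (16.2 − 11.4)/2 = 2.4 ft; q_1 = 1.24 × 1.55 × 2.4 = 4.613 ft³/s
w_2 = (25.4 − 11.4)/2 = 7 ft; q_2 = 1.30 × 2.09 × 7 = 19.02 ft³/s
w_3 = (32.1 − 16.2)/2 = 7.95 ft; q_3 = 2.37 × 4.18 × 7.95 = 78.76 ft³/s
w_4 = (44.7 − 25.4)/2 = 9.65 ft; q_4 = 1.92 × 4.67 × 9.65 = 86.53 ft³/s
w_5 = (54.8 − 32.1)/2 = 11.35 ft; q_5 = 2.75 × 5.32 × 11.35 = 166.1 ft³/s
w_6 = (66.8 − 44.7)/2 = 11.05 ft; q_6 = 2.49 × 6.65 × 11.05 = 183.0 ft³/s
w_7 = (78.9 − 54.8)/2 = 12.05 ft; q_7 = 2.10 × 5.13 × 12.05 = 129.8 ft³/s
w_8 = (87.6 − 66.8)/2 = 10.4 ft; q_8 = 1.88 × 2.35 × 10.4 = 45.95 ft³/s
w_9 = (87.6 − 78.9)/2 = 4.35 ft; q_9 = 1.24 × 1.47 × 4.35 = 7.929 ft³/s
Q = Σ qᵢ = 721.6 ft³/s

722 ft³/s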